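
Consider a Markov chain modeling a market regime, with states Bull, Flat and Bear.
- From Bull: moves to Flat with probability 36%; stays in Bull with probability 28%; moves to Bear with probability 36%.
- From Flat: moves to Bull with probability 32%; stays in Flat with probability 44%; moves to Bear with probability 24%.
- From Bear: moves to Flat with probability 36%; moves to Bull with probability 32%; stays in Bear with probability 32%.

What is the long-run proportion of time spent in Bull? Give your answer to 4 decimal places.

Let the stationary distribution be π with π = πP and π_1 + π_2 + π_3 = 1.
π_1 = 0.28·π_1 + 0.32·π_2 + 0.32·π_3
π_2 = 0.36·π_1 + 0.44·π_2 + 0.36·π_3
Solving with the normalization constraint gives π = (0.3077, 0.3913, 0.3010).
So the stationary probability of Bull is 0.3077.

0.3077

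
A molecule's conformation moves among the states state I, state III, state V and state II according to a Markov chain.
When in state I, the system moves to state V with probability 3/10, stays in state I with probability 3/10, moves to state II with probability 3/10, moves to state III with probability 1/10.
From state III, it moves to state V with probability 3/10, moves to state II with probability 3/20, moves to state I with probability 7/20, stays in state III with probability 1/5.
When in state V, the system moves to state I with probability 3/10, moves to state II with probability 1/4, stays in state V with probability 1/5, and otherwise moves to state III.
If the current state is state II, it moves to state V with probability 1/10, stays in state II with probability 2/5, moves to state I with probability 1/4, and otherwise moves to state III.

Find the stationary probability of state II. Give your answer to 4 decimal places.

0.2884

Let the stationary distribution be π with π = πP and π_1 + π_2 + π_3 + π_4 = 1.
π_1 = 0.3·π_1 + 0.35·π_2 + 0.3·π_3 + 0.25·π_4
π_2 = 0.1·π_1 + 0.2·π_2 + 0.25·π_3 + 0.25·π_4
π_3 = 0.3·π_1 + 0.3·π_2 + 0.2·π_3 + 0.1·π_4
Solving with the normalization constraint gives π = (0.2954, 0.1959, 0.2203, 0.2884).
So the stationary probability of state II is 0.2884.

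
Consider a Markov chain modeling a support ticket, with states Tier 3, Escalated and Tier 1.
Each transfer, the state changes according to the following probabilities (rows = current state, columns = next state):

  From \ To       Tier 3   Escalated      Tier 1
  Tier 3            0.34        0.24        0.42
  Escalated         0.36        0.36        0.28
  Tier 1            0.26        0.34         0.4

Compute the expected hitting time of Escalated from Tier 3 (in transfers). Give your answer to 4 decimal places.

3.5565

Let t(s) be the expected number of transfers to first reach Escalated from state s, with t(Escalated) = 0. Conditioning on the first transfer:
t(Tier 3) = 1 + 0.34·t(Tier 3) + 0.42·t(Tier 1)
t(Tier 1) = 1 + 0.26·t(Tier 3) + 0.4·t(Tier 1)
Solving: t(Tier 3) = 3.5565, t(Tier 1) = 3.2078.
Expected transfers from Tier 3 to Escalated: 3.5565.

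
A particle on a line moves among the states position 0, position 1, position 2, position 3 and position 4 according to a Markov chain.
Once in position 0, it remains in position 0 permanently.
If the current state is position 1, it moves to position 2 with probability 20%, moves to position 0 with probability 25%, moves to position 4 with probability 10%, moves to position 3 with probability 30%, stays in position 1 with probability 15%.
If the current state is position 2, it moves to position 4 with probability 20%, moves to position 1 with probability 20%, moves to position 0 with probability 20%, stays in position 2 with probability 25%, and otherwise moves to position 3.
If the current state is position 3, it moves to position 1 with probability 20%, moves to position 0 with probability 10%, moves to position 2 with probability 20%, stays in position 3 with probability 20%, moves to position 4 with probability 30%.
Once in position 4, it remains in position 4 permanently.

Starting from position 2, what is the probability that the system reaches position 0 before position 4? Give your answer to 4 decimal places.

Let h(s) be the probability of absorption at position 0 starting from transient state s. Then h(position 0) = 1 and h(position 4) = 0. By first-step analysis:
h(position 1) = 0.25·1 + 0.15·h(position 1) + 0.2·h(position 2) + 0.3·h(position 3) + 0.1·0
h(position 2) = 0.2·1 + 0.2·h(position 1) + 0.25·h(position 2) + 0.15·h(position 3) + 0.2·0
h(position 3) = 0.1·1 + 0.2·h(position 1) + 0.2·h(position 2) + 0.2·h(position 3) + 0.3·0
Solving: h(position 1) = 0.5443, h(position 2) = 0.4884, h(position 3) = 0.3832.
Starting from position 2, the probability is 0.4884.

0.4884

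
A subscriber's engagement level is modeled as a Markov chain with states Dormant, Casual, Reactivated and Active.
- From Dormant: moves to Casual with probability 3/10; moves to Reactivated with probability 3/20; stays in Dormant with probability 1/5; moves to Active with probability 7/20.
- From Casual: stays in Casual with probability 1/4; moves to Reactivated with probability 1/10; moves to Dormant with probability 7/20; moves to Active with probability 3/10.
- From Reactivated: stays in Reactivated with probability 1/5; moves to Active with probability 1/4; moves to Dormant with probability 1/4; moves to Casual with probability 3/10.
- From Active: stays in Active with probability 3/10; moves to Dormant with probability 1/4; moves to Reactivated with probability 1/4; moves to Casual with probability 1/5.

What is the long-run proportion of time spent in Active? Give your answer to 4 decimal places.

Let the stationary distribution be π with π = πP and π_1 + π_2 + π_3 + π_4 = 1.
π_1 = 0.2·π_1 + 0.35·π_2 + 0.25·π_3 + 0.25·π_4
π_2 = 0.3·π_1 + 0.25·π_2 + 0.3·π_3 + 0.2·π_4
π_3 = 0.15·π_1 + 0.1·π_2 + 0.2·π_3 + 0.25·π_4
Solving with the normalization constraint gives π = (0.2625, 0.2567, 0.1764, 0.3043).
So the stationary probability of Active is 0.3043.

0.3043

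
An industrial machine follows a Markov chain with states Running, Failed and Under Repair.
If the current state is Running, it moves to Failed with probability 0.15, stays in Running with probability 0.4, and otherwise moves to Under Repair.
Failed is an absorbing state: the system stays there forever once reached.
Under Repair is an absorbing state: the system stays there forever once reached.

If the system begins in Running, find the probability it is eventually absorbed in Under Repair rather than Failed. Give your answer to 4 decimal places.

Let h(s) be the probability of absorption at Under Repair starting from transient state s. Then h(Under Repair) = 1 and h(Failed) = 0. By first-step analysis:
h(Running) = 0.4·h(Running) + 0.15·0 + 0.45·1
Solving: h(Running) = 0.7500.
Starting from Running, the probability is 0.7500.

0.7500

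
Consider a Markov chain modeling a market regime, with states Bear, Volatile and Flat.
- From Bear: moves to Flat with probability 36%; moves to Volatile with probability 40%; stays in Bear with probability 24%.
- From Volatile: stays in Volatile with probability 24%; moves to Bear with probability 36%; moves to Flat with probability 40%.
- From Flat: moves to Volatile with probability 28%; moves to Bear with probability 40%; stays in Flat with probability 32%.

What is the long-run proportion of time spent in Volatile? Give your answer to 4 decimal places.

Let the stationary distribution be π with π = πP and π_1 + π_2 + π_3 = 1.
π_1 = 0.24·π_1 + 0.36·π_2 + 0.4·π_3
π_2 = 0.4·π_1 + 0.24·π_2 + 0.28·π_3
Solving with the normalization constraint gives π = (0.3342, 0.3078, 0.3580).
So the stationary probability of Volatile is 0.3078.

0.3078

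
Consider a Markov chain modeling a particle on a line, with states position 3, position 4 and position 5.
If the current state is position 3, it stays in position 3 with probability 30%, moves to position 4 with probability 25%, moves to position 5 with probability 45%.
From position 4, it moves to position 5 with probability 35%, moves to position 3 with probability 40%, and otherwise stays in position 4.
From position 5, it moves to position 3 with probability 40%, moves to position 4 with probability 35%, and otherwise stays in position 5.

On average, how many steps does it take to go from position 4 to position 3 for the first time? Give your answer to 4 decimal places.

Let t(s) be the expected number of steps to first reach position 3 from state s, with t(position 3) = 0. Conditioning on the first step:
t(position 4) = 1 + 0.25·t(position 4) + 0.35·t(position 5)
t(position 5) = 1 + 0.35·t(position 4) + 0.25·t(position 5)
Solving: t(position 4) = 2.5000, t(position 5) = 2.5000.
Expected steps from position 4 to position 3: 2.5000.

2.5000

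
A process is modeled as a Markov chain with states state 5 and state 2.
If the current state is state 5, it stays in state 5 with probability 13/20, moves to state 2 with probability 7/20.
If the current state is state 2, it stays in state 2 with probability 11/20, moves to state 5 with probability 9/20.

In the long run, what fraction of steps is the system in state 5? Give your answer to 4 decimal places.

0.5625

Let the stationary distribution be π with π = πP and π_1 + π_2 = 1.
π_1 = 0.65·π_1 + 0.45·π_2
Solving with the normalization constraint gives π = (0.5625, 0.4375).
So the stationary probability of state 5 is 0.5625.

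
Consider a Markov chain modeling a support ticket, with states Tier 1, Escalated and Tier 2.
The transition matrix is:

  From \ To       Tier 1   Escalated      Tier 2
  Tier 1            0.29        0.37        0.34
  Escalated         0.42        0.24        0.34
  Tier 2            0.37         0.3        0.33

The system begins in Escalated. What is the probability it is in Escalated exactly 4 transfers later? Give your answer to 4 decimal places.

Propagate the distribution vector 4 transfers from Escalated.
After 0 transfers: (0.0000, 1.0000, 0.0000)
After 1 transfer: (0.4200, 0.2400, 0.3400)
After 2 transfers: (0.3484, 0.3150, 0.3366)
After 3 transfers: (0.3579, 0.3055, 0.3366)
After 4 transfers: (0.3566, 0.3067, 0.3366)
P(in Escalated after 4 transfers) = 0.3067

0.3067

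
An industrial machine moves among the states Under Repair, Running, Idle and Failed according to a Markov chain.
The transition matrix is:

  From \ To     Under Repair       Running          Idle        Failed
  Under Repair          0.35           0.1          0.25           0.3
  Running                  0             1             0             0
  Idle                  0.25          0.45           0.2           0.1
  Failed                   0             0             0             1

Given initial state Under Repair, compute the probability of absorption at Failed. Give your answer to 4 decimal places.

0.5792

Let h(s) be the probability of absorption at Failed starting from transient state s. Then h(Failed) = 1 and h(Running) = 0. By first-step analysis:
h(Under Repair) = 0.35·h(Under Repair) + 0.1·0 + 0.25·h(Idle) + 0.3·1
h(Idle) = 0.25·h(Under Repair) + 0.45·0 + 0.2·h(Idle) + 0.1·1
Solving: h(Under Repair) = 0.5792, h(Idle) = 0.3060.
Starting from Under Repair, the probability is 0.5792.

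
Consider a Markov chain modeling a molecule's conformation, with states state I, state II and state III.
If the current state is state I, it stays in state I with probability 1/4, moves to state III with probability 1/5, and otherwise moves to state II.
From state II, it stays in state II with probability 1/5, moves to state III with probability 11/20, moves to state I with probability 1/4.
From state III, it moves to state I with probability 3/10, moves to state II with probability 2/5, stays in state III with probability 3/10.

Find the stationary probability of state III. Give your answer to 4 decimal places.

0.3649

Let the stationary distribution be π with π = πP and π_1 + π_2 + π_3 = 1.
π_1 = 0.25·π_1 + 0.25·π_2 + 0.3·π_3
π_2 = 0.55·π_1 + 0.2·π_2 + 0.4·π_3
Solving with the normalization constraint gives π = (0.2682, 0.3669, 0.3649).
So the stationary probability of state III is 0.3649.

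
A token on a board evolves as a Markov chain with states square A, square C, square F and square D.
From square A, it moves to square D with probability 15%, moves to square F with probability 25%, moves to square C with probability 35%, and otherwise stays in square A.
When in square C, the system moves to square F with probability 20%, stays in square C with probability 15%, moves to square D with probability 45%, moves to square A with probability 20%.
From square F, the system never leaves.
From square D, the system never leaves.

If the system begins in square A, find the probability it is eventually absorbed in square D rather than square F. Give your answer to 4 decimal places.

Let h(s) be the probability of absorption at square D starting from transient state s. Then h(square D) = 1 and h(square F) = 0. By first-step analysis:
h(square A) = 0.25·h(square A) + 0.35·h(square C) + 0.25·0 + 0.15·1
h(square C) = 0.2·h(square A) + 0.15·h(square C) + 0.2·0 + 0.45·1
Solving: h(square A) = 0.5022, h(square C) = 0.6476.
Starting from square A, the probability is 0.5022.

0.5022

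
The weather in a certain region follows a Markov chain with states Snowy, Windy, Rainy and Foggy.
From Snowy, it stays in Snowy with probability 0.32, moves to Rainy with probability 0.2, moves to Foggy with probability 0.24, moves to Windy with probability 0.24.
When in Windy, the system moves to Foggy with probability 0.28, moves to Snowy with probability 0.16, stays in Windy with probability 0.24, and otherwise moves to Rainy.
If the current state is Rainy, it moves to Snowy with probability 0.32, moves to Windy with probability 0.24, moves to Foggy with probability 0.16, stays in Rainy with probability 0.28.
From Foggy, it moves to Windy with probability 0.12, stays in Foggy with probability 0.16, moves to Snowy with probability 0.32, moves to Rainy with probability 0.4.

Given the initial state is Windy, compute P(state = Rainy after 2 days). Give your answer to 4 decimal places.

Propagate the distribution vector 2 days from Windy.
After 0 days: (0.0000, 1.0000, 0.0000, 0.0000)
After 1 day: (0.1600, 0.2400, 0.3200, 0.2800)
After 2 days: (0.2816, 0.2064, 0.3104, 0.2016)
P(in Rainy after 2 days) = 0.3104

0.3104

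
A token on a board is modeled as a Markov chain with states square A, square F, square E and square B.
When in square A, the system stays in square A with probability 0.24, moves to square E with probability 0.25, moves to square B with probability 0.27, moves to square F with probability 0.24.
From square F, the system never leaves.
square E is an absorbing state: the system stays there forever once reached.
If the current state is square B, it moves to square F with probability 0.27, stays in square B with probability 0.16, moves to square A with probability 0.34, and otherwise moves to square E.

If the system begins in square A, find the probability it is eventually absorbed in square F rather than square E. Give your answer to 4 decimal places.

0.5022

Let h(s) be the probability of absorption at square F starting from transient state s. Then h(square F) = 1 and h(square E) = 0. By first-step analysis:
h(square A) = 0.24·h(square A) + 0.24·1 + 0.25·0 + 0.27·h(square B)
h(square B) = 0.34·h(square A) + 0.27·1 + 0.23·0 + 0.16·h(square B)
Solving: h(square A) = 0.5022, h(square B) = 0.5247.
Starting from square A, the probability is 0.5022.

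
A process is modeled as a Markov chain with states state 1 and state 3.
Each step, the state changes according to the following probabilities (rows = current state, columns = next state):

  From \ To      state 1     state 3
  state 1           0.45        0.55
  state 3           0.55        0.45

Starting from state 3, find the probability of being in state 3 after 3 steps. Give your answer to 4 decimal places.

Propagate the distribution vector 3 steps from state 3.
After 0 steps: (0.0000, 1.0000)
After 1 step: (0.5500, 0.4500)
After 2 steps: (0.4950, 0.5050)
After 3 steps: (0.5005, 0.4995)
P(in state 3 after 3 steps) = 0.4995

0.4995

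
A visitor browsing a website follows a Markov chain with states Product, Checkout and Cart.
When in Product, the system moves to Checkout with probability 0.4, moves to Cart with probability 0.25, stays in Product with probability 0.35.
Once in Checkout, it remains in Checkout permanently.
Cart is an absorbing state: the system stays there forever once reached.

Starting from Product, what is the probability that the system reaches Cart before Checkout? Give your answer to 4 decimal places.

Let h(s) be the probability of absorption at Cart starting from transient state s. Then h(Cart) = 1 and h(Checkout) = 0. By first-step analysis:
h(Product) = 0.35·h(Product) + 0.4·0 + 0.25·1
Solving: h(Product) = 0.3846.
Starting from Product, the probability is 0.3846.

0.3846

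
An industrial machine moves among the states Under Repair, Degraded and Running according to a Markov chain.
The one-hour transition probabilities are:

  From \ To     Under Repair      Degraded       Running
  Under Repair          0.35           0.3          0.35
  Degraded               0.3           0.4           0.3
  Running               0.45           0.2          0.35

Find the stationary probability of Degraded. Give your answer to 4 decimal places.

Let the stationary distribution be π with π = πP and π_1 + π_2 + π_3 = 1.
π_1 = 0.35·π_1 + 0.3·π_2 + 0.45·π_3
π_2 = 0.3·π_1 + 0.4·π_2 + 0.2·π_3
Solving with the normalization constraint gives π = (0.3687, 0.2961, 0.3352).
So the stationary probability of Degraded is 0.2961.

0.2961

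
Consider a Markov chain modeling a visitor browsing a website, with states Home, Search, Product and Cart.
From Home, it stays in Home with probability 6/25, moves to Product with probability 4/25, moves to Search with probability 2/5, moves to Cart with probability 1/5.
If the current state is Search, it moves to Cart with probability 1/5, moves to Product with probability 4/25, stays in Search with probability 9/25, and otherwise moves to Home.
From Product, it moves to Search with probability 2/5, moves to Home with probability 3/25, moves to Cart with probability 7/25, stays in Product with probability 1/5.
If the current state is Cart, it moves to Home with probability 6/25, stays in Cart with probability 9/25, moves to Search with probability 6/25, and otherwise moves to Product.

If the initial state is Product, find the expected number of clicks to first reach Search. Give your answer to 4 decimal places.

Let t(s) be the expected number of clicks to first reach Search from state s, with t(Search) = 0. Conditioning on the first click:
t(Home) = 1 + 0.24·t(Home) + 0.16·t(Product) + 0.2·t(Cart)
t(Product) = 1 + 0.12·t(Home) + 0.2·t(Product) + 0.28·t(Cart)
t(Cart) = 1 + 0.24·t(Home) + 0.16·t(Product) + 0.36·t(Cart)
Solving: t(Home) = 2.7827, t(Product) = 2.8269, t(Cart) = 3.3127.
Expected clicks from Product to Search: 2.8269.

2.8269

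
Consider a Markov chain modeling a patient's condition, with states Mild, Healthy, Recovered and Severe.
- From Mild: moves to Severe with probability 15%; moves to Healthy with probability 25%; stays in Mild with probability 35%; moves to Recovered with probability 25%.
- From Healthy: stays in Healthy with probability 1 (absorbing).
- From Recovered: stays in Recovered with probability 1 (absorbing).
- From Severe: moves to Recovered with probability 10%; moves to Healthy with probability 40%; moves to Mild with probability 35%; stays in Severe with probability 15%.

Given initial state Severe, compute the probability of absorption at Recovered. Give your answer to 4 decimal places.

0.3050

Let h(s) be the probability of absorption at Recovered starting from transient state s. Then h(Recovered) = 1 and h(Healthy) = 0. By first-step analysis:
h(Mild) = 0.35·h(Mild) + 0.25·0 + 0.25·1 + 0.15·h(Severe)
h(Severe) = 0.35·h(Mild) + 0.4·0 + 0.1·1 + 0.15·h(Severe)
Solving: h(Mild) = 0.4550, h(Severe) = 0.3050.
Starting from Severe, the probability is 0.3050.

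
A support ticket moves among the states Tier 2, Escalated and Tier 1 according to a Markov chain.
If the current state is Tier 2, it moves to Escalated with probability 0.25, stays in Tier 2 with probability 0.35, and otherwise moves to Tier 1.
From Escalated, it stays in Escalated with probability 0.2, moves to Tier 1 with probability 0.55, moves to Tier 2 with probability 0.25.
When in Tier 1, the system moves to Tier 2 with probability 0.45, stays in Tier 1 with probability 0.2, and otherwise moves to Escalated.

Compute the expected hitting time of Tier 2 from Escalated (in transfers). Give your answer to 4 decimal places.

Let t(s) be the expected number of transfers to first reach Tier 2 from state s, with t(Tier 2) = 0. Conditioning on the first transfer:
t(Escalated) = 1 + 0.2·t(Escalated) + 0.55·t(Tier 1)
t(Tier 1) = 1 + 0.35·t(Escalated) + 0.2·t(Tier 1)
Solving: t(Escalated) = 3.0168, t(Tier 1) = 2.5698.
Expected transfers from Escalated to Tier 2: 3.0168.

3.0168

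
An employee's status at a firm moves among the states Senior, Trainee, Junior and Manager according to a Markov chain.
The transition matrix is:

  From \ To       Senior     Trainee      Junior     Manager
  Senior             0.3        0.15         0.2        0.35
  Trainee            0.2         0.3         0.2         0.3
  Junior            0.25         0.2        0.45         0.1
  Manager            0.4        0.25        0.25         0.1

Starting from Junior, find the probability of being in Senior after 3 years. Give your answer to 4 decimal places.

0.2831

Propagate the distribution vector 3 years from Junior.
After 0 years: (0.0000, 0.0000, 1.0000, 0.0000)
After 1 year: (0.2500, 0.2000, 0.4500, 0.1000)
After 2 years: (0.2675, 0.2125, 0.3175, 0.2025)
After 3 years: (0.2831, 0.2180, 0.2895, 0.2094)
P(in Senior after 3 years) = 0.2831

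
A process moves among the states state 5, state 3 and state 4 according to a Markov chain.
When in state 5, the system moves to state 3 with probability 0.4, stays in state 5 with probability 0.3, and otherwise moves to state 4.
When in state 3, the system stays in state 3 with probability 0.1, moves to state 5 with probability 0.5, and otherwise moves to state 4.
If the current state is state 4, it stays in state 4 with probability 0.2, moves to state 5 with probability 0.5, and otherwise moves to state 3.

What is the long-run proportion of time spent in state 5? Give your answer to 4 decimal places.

Let the stationary distribution be π with π = πP and π_1 + π_2 + π_3 = 1.
π_1 = 0.3·π_1 + 0.5·π_2 + 0.5·π_3
π_2 = 0.4·π_1 + 0.1·π_2 + 0.3·π_3
Solving with the normalization constraint gives π = (0.4167, 0.2847, 0.2986).
So the stationary probability of state 5 is 0.4167.

0.4167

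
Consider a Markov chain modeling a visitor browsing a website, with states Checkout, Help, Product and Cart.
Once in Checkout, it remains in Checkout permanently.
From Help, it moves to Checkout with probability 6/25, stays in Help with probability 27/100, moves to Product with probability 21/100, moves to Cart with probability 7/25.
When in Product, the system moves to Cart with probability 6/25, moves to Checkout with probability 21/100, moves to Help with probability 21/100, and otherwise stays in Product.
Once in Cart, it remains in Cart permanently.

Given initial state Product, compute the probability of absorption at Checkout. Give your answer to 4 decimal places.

0.4654

Let h(s) be the probability of absorption at Checkout starting from transient state s. Then h(Checkout) = 1 and h(Cart) = 0. By first-step analysis:
h(Help) = 0.24·1 + 0.27·h(Help) + 0.21·h(Product) + 0.28·0
h(Product) = 0.21·1 + 0.21·h(Help) + 0.34·h(Product) + 0.24·0
Solving: h(Help) = 0.4626, h(Product) = 0.4654.
Starting from Product, the probability is 0.4654.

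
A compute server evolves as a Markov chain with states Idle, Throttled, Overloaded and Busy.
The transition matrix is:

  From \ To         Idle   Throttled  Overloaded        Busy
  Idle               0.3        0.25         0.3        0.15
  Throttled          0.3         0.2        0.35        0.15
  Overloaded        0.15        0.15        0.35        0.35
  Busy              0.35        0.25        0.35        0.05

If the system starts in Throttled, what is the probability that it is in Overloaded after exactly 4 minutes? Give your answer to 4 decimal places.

Propagate the distribution vector 4 minutes from Throttled.
After 0 minutes: (0.0000, 1.0000, 0.0000, 0.0000)
After 1 minute: (0.3000, 0.2000, 0.3500, 0.1500)
After 2 minutes: (0.2550, 0.2050, 0.3350, 0.2050)
After 3 minutes: (0.2600, 0.2063, 0.3373, 0.1965)
After 4 minutes: (0.2592, 0.2060, 0.3370, 0.1978)
P(in Overloaded after 4 minutes) = 0.3370

0.3370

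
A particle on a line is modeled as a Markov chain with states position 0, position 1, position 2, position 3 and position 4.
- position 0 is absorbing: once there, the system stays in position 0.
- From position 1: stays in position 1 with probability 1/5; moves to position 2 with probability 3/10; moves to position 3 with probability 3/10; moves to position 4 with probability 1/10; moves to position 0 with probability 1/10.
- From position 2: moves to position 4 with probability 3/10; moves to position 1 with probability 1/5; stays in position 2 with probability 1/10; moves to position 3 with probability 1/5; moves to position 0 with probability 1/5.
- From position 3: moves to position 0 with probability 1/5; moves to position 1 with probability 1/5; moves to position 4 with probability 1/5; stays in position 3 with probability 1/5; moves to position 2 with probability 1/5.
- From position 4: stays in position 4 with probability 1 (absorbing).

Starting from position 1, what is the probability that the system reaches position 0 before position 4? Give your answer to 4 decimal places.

0.4641

Let h(s) be the probability of absorption at position 0 starting from transient state s. Then h(position 0) = 1 and h(position 4) = 0. By first-step analysis:
h(position 1) = 0.1·1 + 0.2·h(position 1) + 0.3·h(position 2) + 0.3·h(position 3) + 0.1·0
h(position 2) = 0.2·1 + 0.2·h(position 1) + 0.1·h(position 2) + 0.2·h(position 3) + 0.3·0
h(position 3) = 0.2·1 + 0.2·h(position 1) + 0.2·h(position 2) + 0.2·h(position 3) + 0.2·0
Solving: h(position 1) = 0.4641, h(position 2) = 0.4306, h(position 3) = 0.4737.
Starting from position 1, the probability is 0.4641.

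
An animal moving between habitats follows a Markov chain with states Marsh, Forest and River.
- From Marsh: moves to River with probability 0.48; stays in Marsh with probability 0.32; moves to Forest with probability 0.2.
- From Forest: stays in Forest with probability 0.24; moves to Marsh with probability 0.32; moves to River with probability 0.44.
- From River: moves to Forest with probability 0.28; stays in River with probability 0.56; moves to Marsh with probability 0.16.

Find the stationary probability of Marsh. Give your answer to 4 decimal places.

Let the stationary distribution be π with π = πP and π_1 + π_2 + π_3 = 1.
π_1 = 0.32·π_1 + 0.32·π_2 + 0.16·π_3
π_2 = 0.2·π_1 + 0.24·π_2 + 0.28·π_3
Solving with the normalization constraint gives π = (0.2383, 0.2509, 0.5108).
So the stationary probability of Marsh is 0.2383.

0.2383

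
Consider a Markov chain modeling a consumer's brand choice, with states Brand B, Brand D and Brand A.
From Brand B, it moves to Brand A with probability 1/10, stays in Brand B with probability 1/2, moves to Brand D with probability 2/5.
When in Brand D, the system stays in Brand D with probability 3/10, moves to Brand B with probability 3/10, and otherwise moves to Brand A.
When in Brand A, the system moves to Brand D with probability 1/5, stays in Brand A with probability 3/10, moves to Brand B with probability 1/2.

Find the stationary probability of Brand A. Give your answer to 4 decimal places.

0.2447

Let the stationary distribution be π with π = πP and π_1 + π_2 + π_3 = 1.
π_1 = 0.5·π_1 + 0.3·π_2 + 0.5·π_3
π_2 = 0.4·π_1 + 0.3·π_2 + 0.2·π_3
Solving with the normalization constraint gives π = (0.4362, 0.3191, 0.2447).
So the stationary probability of Brand A is 0.2447.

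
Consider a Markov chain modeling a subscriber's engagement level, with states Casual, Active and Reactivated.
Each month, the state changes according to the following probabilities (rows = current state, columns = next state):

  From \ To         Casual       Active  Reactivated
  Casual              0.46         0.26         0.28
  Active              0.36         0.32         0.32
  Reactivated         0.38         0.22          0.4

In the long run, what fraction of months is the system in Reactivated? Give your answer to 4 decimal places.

0.3301

Let the stationary distribution be π with π = πP and π_1 + π_2 + π_3 = 1.
π_1 = 0.46·π_1 + 0.36·π_2 + 0.38·π_3
π_2 = 0.26·π_1 + 0.32·π_2 + 0.22·π_3
Solving with the normalization constraint gives π = (0.4073, 0.2625, 0.3301).
So the stationary probability of Reactivated is 0.3301.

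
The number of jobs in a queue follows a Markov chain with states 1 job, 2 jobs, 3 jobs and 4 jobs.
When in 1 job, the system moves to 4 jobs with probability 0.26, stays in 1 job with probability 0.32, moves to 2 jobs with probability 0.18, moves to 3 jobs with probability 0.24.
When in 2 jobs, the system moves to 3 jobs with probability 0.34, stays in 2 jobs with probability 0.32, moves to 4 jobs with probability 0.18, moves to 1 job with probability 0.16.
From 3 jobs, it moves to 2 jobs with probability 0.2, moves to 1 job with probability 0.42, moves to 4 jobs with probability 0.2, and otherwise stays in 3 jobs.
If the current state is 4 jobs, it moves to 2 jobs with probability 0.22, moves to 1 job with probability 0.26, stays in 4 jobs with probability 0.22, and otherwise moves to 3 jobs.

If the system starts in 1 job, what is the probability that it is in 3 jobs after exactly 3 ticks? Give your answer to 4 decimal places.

0.2597

Propagate the distribution vector 3 ticks from 1 job.
After 0 ticks: (1.0000, 0.0000, 0.0000, 0.0000)
After 1 tick: (0.3200, 0.1800, 0.2400, 0.2600)
After 2 ticks: (0.2996, 0.2204, 0.2592, 0.2208)
After 3 ticks: (0.2974, 0.2249, 0.2597, 0.2180)
P(in 3 jobs after 3 ticks) = 0.2597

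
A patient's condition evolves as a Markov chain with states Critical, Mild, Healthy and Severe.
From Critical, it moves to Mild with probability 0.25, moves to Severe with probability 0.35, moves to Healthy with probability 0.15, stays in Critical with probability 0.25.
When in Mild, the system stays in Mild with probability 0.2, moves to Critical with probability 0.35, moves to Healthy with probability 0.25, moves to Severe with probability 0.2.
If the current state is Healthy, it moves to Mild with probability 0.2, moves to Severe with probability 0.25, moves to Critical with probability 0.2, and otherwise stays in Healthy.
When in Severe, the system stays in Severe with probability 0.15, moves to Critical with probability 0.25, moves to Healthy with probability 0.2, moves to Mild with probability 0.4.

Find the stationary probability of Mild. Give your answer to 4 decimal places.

0.2611

Let the stationary distribution be π with π = πP and π_1 + π_2 + π_3 + π_4 = 1.
π_1 = 0.25·π_1 + 0.35·π_2 + 0.2·π_3 + 0.25·π_4
π_2 = 0.25·π_1 + 0.2·π_2 + 0.2·π_3 + 0.4·π_4
π_3 = 0.15·π_1 + 0.25·π_2 + 0.35·π_3 + 0.2·π_4
Solving with the normalization constraint gives π = (0.2644, 0.2611, 0.2351, 0.2394).
So the stationary probability of Mild is 0.2611.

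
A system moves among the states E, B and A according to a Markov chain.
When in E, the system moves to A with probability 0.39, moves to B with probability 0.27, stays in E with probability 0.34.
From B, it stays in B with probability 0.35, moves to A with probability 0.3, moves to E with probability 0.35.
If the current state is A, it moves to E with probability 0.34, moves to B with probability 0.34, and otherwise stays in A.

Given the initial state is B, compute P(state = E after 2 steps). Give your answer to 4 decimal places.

0.3435

Sum over the intermediate state after 1 step:
P = P(B→E)·P(E→E) + P(B→B)·P(B→E) + P(B→A)·P(A→E)
  = 0.35×0.34 + 0.35×0.35 + 0.3×0.34
  = 0.1190 + 0.1225 + 0.1020 = 0.3435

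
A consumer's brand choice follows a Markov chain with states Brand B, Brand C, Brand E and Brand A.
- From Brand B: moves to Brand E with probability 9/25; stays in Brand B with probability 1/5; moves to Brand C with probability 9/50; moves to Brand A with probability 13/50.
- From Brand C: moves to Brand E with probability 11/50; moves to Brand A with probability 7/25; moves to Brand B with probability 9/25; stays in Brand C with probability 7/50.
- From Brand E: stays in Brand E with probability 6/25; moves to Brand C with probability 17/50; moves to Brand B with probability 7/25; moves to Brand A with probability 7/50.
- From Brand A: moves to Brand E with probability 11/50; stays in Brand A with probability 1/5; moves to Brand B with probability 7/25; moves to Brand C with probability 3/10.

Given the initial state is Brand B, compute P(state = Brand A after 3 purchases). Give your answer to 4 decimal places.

Propagate the distribution vector 3 purchases from Brand B.
After 0 purchases: (1.0000, 0.0000, 0.0000, 0.0000)
After 1 purchase: (0.2000, 0.1800, 0.3600, 0.2600)
After 2 purchases: (0.2784, 0.2616, 0.2552, 0.2048)
After 3 purchases: (0.2787, 0.2349, 0.2641, 0.2223)
P(in Brand A after 3 purchases) = 0.2223

0.2223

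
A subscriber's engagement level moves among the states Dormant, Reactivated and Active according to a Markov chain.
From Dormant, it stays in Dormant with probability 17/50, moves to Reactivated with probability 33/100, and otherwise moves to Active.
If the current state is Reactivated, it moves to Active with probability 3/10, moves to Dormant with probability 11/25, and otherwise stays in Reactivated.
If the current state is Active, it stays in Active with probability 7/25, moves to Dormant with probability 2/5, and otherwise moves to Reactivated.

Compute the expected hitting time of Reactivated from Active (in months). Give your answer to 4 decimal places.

3.0886

Let t(s) be the expected number of months to first reach Reactivated from state s, with t(Reactivated) = 0. Conditioning on the first month:
t(Dormant) = 1 + 0.34·t(Dormant) + 0.33·t(Active)
t(Active) = 1 + 0.4·t(Dormant) + 0.28·t(Active)
Solving: t(Dormant) = 3.0594, t(Active) = 3.0886.
Expected months from Active to Reactivated: 3.0886.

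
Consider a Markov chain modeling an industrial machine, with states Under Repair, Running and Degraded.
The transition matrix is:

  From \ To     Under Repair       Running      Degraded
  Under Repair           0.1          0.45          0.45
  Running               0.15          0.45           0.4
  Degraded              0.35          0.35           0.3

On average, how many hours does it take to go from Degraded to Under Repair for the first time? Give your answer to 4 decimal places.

3.6735

Let t(s) be the expected number of hours to first reach Under Repair from state s, with t(Under Repair) = 0. Conditioning on the first hour:
t(Running) = 1 + 0.45·t(Running) + 0.4·t(Degraded)
t(Degraded) = 1 + 0.35·t(Running) + 0.3·t(Degraded)
Solving: t(Running) = 4.4898, t(Degraded) = 3.6735.
Expected hours from Degraded to Under Repair: 3.6735.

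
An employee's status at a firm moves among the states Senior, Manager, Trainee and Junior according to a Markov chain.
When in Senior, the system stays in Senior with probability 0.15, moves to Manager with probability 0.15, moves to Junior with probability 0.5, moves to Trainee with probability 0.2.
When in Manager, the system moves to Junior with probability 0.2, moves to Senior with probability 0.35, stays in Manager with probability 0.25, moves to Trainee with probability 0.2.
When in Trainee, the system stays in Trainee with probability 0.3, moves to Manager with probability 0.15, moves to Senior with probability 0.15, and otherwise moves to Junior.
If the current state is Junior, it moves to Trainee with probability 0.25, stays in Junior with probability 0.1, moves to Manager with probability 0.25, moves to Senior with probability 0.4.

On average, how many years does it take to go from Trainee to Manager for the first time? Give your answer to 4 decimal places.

5.4780

Let t(s) be the expected number of years to first reach Manager from state s, with t(Manager) = 0. Conditioning on the first year:
t(Senior) = 1 + 0.15·t(Senior) + 0.2·t(Trainee) + 0.5·t(Junior)
t(Trainee) = 1 + 0.15·t(Senior) + 0.3·t(Trainee) + 0.4·t(Junior)
t(Junior) = 1 + 0.4·t(Senior) + 0.25·t(Trainee) + 0.1·t(Junior)
Solving: t(Senior) = 5.4350, t(Trainee) = 5.4780, t(Junior) = 5.0483.
Expected years from Trainee to Manager: 5.4780.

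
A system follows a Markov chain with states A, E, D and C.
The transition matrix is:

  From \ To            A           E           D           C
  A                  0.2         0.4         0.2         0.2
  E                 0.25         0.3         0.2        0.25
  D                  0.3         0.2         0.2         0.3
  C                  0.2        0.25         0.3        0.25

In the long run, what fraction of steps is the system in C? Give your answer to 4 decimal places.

0.2494

Let the stationary distribution be π with π = πP and π_1 + π_2 + π_3 + π_4 = 1.
π_1 = 0.2·π_1 + 0.25·π_2 + 0.3·π_3 + 0.2·π_4
π_2 = 0.4·π_1 + 0.3·π_2 + 0.2·π_3 + 0.25·π_4
π_3 = 0.2·π_1 + 0.2·π_2 + 0.2·π_3 + 0.3·π_4
Solving with the normalization constraint gives π = (0.2369, 0.2887, 0.2249, 0.2494).
So the stationary probability of C is 0.2494.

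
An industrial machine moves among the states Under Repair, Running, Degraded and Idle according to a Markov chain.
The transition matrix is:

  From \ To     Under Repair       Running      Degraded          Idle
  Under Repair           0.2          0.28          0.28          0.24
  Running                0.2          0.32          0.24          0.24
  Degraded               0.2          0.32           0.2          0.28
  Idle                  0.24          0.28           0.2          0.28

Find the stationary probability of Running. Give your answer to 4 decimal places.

Let the stationary distribution be π with π = πP and π_1 + π_2 + π_3 + π_4 = 1.
π_1 = 0.2·π_1 + 0.2·π_2 + 0.2·π_3 + 0.24·π_4
π_2 = 0.28·π_1 + 0.32·π_2 + 0.32·π_3 + 0.28·π_4
π_3 = 0.28·π_1 + 0.24·π_2 + 0.2·π_3 + 0.2·π_4
Solving with the normalization constraint gives π = (0.2104, 0.3012, 0.2289, 0.2595).
So the stationary probability of Running is 0.3012.

0.3012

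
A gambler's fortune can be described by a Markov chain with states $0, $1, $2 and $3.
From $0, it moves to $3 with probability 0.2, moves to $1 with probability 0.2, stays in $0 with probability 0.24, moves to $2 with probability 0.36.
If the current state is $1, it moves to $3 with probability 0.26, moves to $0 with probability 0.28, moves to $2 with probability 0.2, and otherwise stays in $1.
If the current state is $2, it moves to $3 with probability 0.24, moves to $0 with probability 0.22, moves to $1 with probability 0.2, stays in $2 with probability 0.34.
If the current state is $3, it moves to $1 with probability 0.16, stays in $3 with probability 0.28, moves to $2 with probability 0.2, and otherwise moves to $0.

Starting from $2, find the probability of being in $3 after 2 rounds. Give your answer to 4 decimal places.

0.2448

Propagate the distribution vector 2 rounds from $2.
After 0 rounds: (0.0000, 0.0000, 1.0000, 0.0000)
After 1 round: (0.2200, 0.2000, 0.3400, 0.2400)
After 2 rounds: (0.2700, 0.2024, 0.2828, 0.2448)
P(in $3 after 2 rounds) = 0.2448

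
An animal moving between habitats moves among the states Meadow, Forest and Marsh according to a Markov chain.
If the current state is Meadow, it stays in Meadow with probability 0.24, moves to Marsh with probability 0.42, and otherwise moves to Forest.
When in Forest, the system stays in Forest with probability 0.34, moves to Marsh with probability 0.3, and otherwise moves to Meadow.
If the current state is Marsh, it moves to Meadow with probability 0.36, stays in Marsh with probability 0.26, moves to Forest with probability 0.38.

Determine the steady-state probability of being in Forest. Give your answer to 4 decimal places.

0.3530

Let the stationary distribution be π with π = πP and π_1 + π_2 + π_3 = 1.
π_1 = 0.24·π_1 + 0.36·π_2 + 0.36·π_3
π_2 = 0.34·π_1 + 0.34·π_2 + 0.38·π_3
Solving with the normalization constraint gives π = (0.3214, 0.3530, 0.3255).
So the stationary probability of Forest is 0.3530.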